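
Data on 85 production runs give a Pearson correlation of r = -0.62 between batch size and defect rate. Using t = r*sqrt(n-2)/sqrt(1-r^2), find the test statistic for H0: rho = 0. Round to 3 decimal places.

-7.199

1 − r² = 1 − 0.3844 = 0.6156;  √(1−r²) = 0.784602
√(n−2) = √83 = 9.110434
t = r·√(n−2)/√(1−r²) = -0.62 · 9.110434 / 0.784602 = -7.199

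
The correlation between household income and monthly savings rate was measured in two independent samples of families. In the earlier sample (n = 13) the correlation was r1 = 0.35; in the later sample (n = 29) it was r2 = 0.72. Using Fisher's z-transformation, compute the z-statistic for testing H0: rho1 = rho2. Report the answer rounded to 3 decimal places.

Fisher z-transforms: z1 = atanh(0.35) = 0.365444, z2 = atanh(0.72) = 0.907645; difference d = -0.542201
Var(d) = 1/10 + 1/26 = 0.1000000 + 0.0384615 = 0.1384615
z = d/√Var(d) = -0.542201 / √0.1384615 = -0.542201 / 0.372104 = -1.457

-1.457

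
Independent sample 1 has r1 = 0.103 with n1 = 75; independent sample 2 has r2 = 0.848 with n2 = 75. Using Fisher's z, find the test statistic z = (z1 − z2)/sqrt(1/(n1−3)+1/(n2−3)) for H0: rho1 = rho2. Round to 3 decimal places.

z1 = atanh(0.103) = 0.103367,  z2 = atanh(0.848) = 1.248989
SE = √(1/(n1−3) + 1/(n2−3)) = √(1/72 + 1/72) = √(0.0138889 + 0.0138889) = √0.0277778 = 0.166667
z = (z1 − z2)/SE = (0.103367 − 1.248989) / 0.166667 = -1.145622 / 0.166667 = -6.874

-6.874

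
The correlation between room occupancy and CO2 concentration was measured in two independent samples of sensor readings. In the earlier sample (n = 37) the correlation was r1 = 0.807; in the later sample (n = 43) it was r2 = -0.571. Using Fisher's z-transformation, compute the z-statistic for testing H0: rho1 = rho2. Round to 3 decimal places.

7.577

z1 = atanh(0.807) = 1.118367,  z2 = atanh(-0.571) = -0.649005
SE = √(1/(n1−3) + 1/(n2−3)) = √(1/34 + 1/40) = √(0.0294118 + 0.0250000) = √0.0544118 = 0.233263
z = (z1 − z2)/SE = (1.118367 − (-0.649005)) / 0.233263 = 1.767372 / 0.233263 = 7.577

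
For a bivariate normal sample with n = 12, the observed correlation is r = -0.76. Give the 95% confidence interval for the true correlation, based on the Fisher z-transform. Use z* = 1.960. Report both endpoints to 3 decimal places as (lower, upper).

z_r = atanh(-0.76) = -0.996215;  SE = 1/√(n−3) = 1/√9 = 0.333333
z-limits: -0.996215 ± 1.960·0.333333 = -0.996215 ± 0.653333 = [-1.649548, -0.342882]
ρ-limits: (tanh -1.649548, tanh -0.342882) = (-0.929, -0.330)

(-0.929, -0.330)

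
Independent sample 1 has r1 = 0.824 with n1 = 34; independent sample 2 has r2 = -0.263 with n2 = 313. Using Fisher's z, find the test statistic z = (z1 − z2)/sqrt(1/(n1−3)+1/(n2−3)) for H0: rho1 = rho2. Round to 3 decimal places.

Fisher z-transforms: z1 = atanh(0.824) = 1.169152, z2 = atanh(-0.263) = -0.269329; difference d = 1.438481
Var(d) = 1/31 + 1/310 = 0.0322581 + 0.0032258 = 0.0354839
z = d/√Var(d) = 1.438481 / √0.0354839 = 1.438481 / 0.188372 = 7.636

7.636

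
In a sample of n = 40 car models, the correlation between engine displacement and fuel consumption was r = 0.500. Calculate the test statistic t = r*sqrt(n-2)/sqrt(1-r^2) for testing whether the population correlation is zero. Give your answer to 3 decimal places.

3.559

t = r·√(n−2) / √(1−r²) with r = 0.500, n = 40
  = 0.500·√38 / √(1 − 0.250000)
  = 0.500·6.164414 / 0.866025
  = 3.082207 / 0.866025 = 3.559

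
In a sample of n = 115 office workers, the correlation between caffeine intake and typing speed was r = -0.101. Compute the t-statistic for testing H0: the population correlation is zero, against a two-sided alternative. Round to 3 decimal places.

-1.079

1 − r² = 1 − 0.010201 = 0.989799;  √(1−r²) = 0.994886
√(n−2) = √113 = 10.630146
t = r·√(n−2)/√(1−r²) = -0.101 · 10.630146 / 0.994886 = -1.079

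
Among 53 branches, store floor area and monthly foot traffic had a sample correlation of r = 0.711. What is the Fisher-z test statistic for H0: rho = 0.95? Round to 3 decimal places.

-6.665

Fisher z: atanh(0.711) = 0.889203, atanh(0.95) = 1.831781
z = (z_r − z_0)·√(n−3) = (0.889203 − 1.831781)·√50 = -0.942578 · 7.071068 = -6.665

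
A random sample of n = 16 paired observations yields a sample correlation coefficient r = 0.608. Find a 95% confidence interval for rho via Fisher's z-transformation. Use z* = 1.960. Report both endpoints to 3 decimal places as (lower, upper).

(0.161, 0.848)

z_r = atanh(0.608) = 0.705742;  SE = 1/√(n−3) = 1/√13 = 0.277350
z-limits: 0.705742 ± 1.960·0.277350 = 0.705742 ± 0.543606 = [0.162136, 1.249348]
ρ-limits: (tanh 0.162136, tanh 1.249348) = (0.161, 0.848)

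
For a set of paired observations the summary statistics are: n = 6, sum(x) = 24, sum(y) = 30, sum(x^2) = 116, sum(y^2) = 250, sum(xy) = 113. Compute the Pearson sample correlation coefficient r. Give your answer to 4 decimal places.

-0.1565

Numerator: nΣxy − (Σx)(Σy) = 6·113 − (24)(30) = -42
Denominator: √[(nΣx²−(Σx)²)(nΣy²−(Σy)²)]
  nΣx²−(Σx)² = 6·116 − 576 = 120;  nΣy²−(Σy)² = 6·250 − 900 = 600
  √(120·600) = √72000 = 268.3282
r = -42 / 268.3282 = -0.1565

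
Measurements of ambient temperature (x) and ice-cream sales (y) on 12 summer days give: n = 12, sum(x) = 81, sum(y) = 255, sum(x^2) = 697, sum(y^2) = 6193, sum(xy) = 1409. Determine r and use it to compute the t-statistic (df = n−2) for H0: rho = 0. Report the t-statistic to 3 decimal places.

-7.196

Numerator: nΣxy − (Σx)(Σy) = 12·1409 − (81)(255) = -3747
Denominator: √[(nΣx²−(Σx)²)(nΣy²−(Σy)²)]
  nΣx²−(Σx)² = 12·697 − 6561 = 1803;  nΣy²−(Σy)² = 12·6193 − 65025 = 9291
  √(1803·9291) = √16751673 = 4092.8808
r = -3747 / 4092.8808 = -0.9155
t = r·√(n−2)/√(1−r²) = -0.9155·√10 / √(1−0.838140) = -2.895065 / 0.402318 = -7.196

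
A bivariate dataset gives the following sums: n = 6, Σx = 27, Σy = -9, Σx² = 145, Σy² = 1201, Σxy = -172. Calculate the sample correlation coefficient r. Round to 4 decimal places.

Numerator: nΣxy − (Σx)(Σy) = 6·(-172) − (27)(-9) = -789
Denominator: √[(nΣx²−(Σx)²)(nΣy²−(Σy)²)]
  nΣx²−(Σx)² = 6·145 − 729 = 141;  nΣy²−(Σy)² = 6·1201 − 81 = 7125
  √(141·7125) = √1004625 = 1002.3098
r = -789 / 1002.3098 = -0.7872

-0.7872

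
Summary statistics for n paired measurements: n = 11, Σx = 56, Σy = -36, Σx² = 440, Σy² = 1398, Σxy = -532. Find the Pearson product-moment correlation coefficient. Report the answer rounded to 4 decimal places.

Numerator: nΣxy − (Σx)(Σy) = 11·(-532) − (56)(-36) = -3836
Denominator: √[(nΣx²−(Σx)²)(nΣy²−(Σy)²)]
  nΣx²−(Σx)² = 11·440 − 3136 = 1704;  nΣy²−(Σy)² = 11·1398 − 1296 = 14082
  √(1704·14082) = √23995728 = 4898.5435
r = -3836 / 4898.5435 = -0.7831

-0.7831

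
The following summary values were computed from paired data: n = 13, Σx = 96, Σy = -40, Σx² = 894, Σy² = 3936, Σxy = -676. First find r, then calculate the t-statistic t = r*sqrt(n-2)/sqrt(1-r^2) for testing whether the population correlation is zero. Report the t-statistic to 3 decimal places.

S_xy = nΣxy − ΣxΣy = 13·(-676) − 96·(-40) = -8788 − (-3840) = -4948
S_xx = nΣx² − (Σx)² = 13·894 − 96² = 11622 − 9216 = 2406
S_yy = nΣy² − (Σy)² = 13·3936 − (-40)² = 51168 − 1600 = 49568
r = S_xy / √(S_xx·S_yy) = -4948 / √(2406·49568) = -4948 / √119260608 = -4948 / 10920.6505 = -0.4531
t = r·√(n−2)/√(1−r²) = -0.4531·√11 / √(1−0.205300) = -1.502763 / 0.891459 = -1.686

-1.686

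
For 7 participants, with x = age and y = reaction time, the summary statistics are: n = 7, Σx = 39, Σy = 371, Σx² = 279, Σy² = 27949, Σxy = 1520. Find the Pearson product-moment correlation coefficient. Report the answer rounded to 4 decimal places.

-0.7649

Numerator: nΣxy − (Σx)(Σy) = 7·1520 − (39)(371) = -3829
Denominator: √[(nΣx²−(Σx)²)(nΣy²−(Σy)²)]
  nΣx²−(Σx)² = 7·279 − 1521 = 432;  nΣy²−(Σy)² = 7·27949 − 137641 = 58002
  √(432·58002) = √25056864 = 5005.6832
r = -3829 / 5005.6832 = -0.7649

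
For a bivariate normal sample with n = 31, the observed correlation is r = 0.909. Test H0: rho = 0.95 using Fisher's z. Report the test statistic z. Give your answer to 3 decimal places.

-1.641

z_r = atanh(0.909) = 1.521738,  z_0 = atanh(0.95) = 1.831781
SE = 1/√(n−3) = 1/√28 = 0.188982
z = (z_r − z_0)/SE = (1.521738 − 1.831781) / 0.188982 = -0.310043 / 0.188982 = -1.641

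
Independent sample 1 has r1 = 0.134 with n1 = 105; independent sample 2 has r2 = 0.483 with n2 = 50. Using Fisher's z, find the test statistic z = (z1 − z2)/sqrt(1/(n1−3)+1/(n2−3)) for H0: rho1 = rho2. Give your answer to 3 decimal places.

-2.224

Fisher z-transforms: z1 = atanh(0.134) = 0.134811, z2 = atanh(0.483) = 0.526890; difference d = -0.392079
Var(d) = 1/102 + 1/47 = 0.0098039 + 0.0212766 = 0.0310805
z = d/√Var(d) = -0.392079 / √0.0310805 = -0.392079 / 0.176297 = -2.224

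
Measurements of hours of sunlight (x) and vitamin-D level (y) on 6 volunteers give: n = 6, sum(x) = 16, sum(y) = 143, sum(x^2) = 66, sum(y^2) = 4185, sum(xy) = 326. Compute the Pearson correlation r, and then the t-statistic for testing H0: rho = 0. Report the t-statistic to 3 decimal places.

-0.902

Numerator: nΣxy − (Σx)(Σy) = 6·326 − (16)(143) = -332
Denominator: √[(nΣx²−(Σx)²)(nΣy²−(Σy)²)]
  nΣx²−(Σx)² = 6·66 − 256 = 140;  nΣy²−(Σy)² = 6·4185 − 20449 = 4661
  √(140·4661) = √652540 = 807.7995
r = -332 / 807.7995 = -0.4110
t = r·√(n−2)/√(1−r²) = -0.4110·√4 / √(1−0.168921) = -0.822000 / 0.911635 = -0.902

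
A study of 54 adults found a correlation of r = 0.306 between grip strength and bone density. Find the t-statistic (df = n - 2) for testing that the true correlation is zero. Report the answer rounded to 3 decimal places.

2.318

t = r·√(n−2) / √(1−r²) with r = 0.306, n = 54
  = 0.306·√52 / √(1 − 0.093636)
  = 0.306·7.211103 / 0.952032
  = 2.206598 / 0.952032 = 2.318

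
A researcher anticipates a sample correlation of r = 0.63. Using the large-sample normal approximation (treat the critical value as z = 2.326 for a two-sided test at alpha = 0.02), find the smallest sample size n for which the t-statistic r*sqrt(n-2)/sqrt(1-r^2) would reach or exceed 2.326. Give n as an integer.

11

r√(n−2)/√(1−r²) ≥ 2.326  ⇔  n−2 ≥ (2.326)²·(1−r²)/r²
(1−r²)/r² = (1−0.3969)/0.3969 = 1.5195
n ≥ 2 + 5.410276·1.5195 = 2 + 8.2209 = 10.2209
⌈10.2209⌉ = 11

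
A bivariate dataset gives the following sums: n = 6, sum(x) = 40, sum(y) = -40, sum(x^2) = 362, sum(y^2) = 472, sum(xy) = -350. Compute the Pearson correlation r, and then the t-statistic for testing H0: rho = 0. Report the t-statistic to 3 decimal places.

Numerator: nΣxy − (Σx)(Σy) = 6·(-350) − (40)(-40) = -500
Denominator: √[(nΣx²−(Σx)²)(nΣy²−(Σy)²)]
  nΣx²−(Σx)² = 6·362 − 1600 = 572;  nΣy²−(Σy)² = 6·472 − 1600 = 1232
  √(572·1232) = √704704 = 839.4665
r = -500 / 839.4665 = -0.5956
t = r·√(n−2)/√(1−r²) = -0.5956·√4 / √(1−0.354739) = -1.191200 / 0.803281 = -1.483

-1.483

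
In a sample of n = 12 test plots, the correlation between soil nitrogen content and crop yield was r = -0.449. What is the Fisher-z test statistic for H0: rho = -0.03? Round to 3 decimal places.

Fisher z: atanh(-0.449) = -0.483447, atanh(-0.03) = -0.030009
z = (z_r − z_0)·√(n−3) = (-0.483447 − (-0.030009))·√9 = -0.453438 · 3.000000 = -1.360

-1.360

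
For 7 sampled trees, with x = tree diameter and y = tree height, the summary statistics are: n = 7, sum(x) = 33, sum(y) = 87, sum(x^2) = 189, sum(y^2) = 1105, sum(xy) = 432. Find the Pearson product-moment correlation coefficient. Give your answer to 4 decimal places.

0.7763

S_xy = nΣxy − ΣxΣy = 7·432 − 33·87 = 3024 − 2871 = 153
S_xx = nΣx² − (Σx)² = 7·189 − 33² = 1323 − 1089 = 234
S_yy = nΣy² − (Σy)² = 7·1105 − 87² = 7735 − 7569 = 166
r = S_xy / √(S_xx·S_yy) = 153 / √(234·166) = 153 / √38844 = 153 / 197.0888 = 0.7763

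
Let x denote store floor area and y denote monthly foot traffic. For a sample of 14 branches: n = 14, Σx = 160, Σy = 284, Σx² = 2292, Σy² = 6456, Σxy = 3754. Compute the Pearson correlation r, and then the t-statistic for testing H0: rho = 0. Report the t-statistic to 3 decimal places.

Numerator: nΣxy − (Σx)(Σy) = 14·3754 − (160)(284) = 7116
Denominator: √[(nΣx²−(Σx)²)(nΣy²−(Σy)²)]
  nΣx²−(Σx)² = 14·2292 − 25600 = 6488;  nΣy²−(Σy)² = 14·6456 − 80656 = 9728
  √(6488·9728) = √63115264 = 7944.5116
r = 7116 / 7944.5116 = 0.8957
t = r·√(n−2)/√(1−r²) = 0.8957·√12 / √(1−0.802278) = 3.102796 / 0.444659 = 6.978

6.978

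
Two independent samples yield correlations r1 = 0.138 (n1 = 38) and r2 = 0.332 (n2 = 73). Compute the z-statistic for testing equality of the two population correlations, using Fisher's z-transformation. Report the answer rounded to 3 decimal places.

Fisher z-transforms: z1 = atanh(0.138) = 0.138886, z2 = atanh(0.332) = 0.345074; difference d = -0.206188
Var(d) = 1/35 + 1/70 = 0.0285714 + 0.0142857 = 0.0428571
z = d/√Var(d) = -0.206188 / √0.0428571 = -0.206188 / 0.207020 = -0.996

-0.996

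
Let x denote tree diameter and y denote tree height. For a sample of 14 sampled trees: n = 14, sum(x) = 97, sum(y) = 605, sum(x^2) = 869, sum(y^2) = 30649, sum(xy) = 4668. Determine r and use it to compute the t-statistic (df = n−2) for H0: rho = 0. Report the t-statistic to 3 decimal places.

2.030

Numerator: nΣxy − (Σx)(Σy) = 14·4668 − (97)(605) = 6667
Denominator: √[(nΣx²−(Σx)²)(nΣy²−(Σy)²)]
  nΣx²−(Σx)² = 14·869 − 9409 = 2757;  nΣy²−(Σy)² = 14·30649 − 366025 = 63061
  √(2757·63061) = √173859177 = 13185.5670
r = 6667 / 13185.5670 = 0.5056
t = r·√(n−2)/√(1−r²) = 0.5056·√12 / √(1−0.255631) = 1.751450 / 0.862768 = 2.030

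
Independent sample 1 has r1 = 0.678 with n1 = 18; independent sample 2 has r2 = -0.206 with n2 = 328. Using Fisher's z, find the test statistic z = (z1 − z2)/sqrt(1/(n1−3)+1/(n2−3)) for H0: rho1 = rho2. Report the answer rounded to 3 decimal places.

3.917

Fisher z-transforms: z1 = atanh(0.678) = 0.825403, z2 = atanh(-0.206) = -0.208990; difference d = 1.034393
Var(d) = 1/15 + 1/325 = 0.0666667 + 0.0030769 = 0.0697436
z = d/√Var(d) = 1.034393 / √0.0697436 = 1.034393 / 0.264090 = 3.917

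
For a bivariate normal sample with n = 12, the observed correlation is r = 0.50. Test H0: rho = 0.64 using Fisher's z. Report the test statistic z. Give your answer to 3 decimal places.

-0.627

z_r = atanh(0.50) = 0.549306,  z_0 = atanh(0.64) = 0.758174
SE = 1/√(n−3) = 1/√9 = 0.333333
z = (z_r − z_0)/SE = (0.549306 − 0.758174) / 0.333333 = -0.208868 / 0.333333 = -0.627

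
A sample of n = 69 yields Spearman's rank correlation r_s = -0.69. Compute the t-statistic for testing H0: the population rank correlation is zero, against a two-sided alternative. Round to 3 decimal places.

-7.803

t = r_s·√(n−2) / √(1−r_s²) with r_s = -0.69, n = 69
  = -0.69·√67 / √(1 − 0.4761)
  = -0.69·8.185353 / 0.723809
  = -5.647894 / 0.723809 = -7.803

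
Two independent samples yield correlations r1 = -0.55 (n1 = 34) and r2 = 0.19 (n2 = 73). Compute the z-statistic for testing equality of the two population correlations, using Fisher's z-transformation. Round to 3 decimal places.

-3.758

z1 = atanh(-0.55) = -0.618381,  z2 = atanh(0.19) = 0.192337
SE = √(1/(n1−3) + 1/(n2−3)) = √(1/31 + 1/70) = √(0.0322581 + 0.0142857) = √0.0465438 = 0.215740
z = (z1 − z2)/SE = (-0.618381 − 0.192337) / 0.215740 = -0.810718 / 0.215740 = -3.758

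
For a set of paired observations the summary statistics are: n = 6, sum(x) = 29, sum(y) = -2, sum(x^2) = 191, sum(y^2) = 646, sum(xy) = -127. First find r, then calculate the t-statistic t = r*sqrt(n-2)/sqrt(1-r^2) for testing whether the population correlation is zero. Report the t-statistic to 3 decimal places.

-1.701

S_xy = nΣxy − ΣxΣy = 6·(-127) − 29·(-2) = -762 − (-58) = -704
S_xx = nΣx² − (Σx)² = 6·191 − 29² = 1146 − 841 = 305
S_yy = nΣy² − (Σy)² = 6·646 − (-2)² = 3876 − 4 = 3872
r = S_xy / √(S_xx·S_yy) = -704 / √(305·3872) = -704 / √1180960 = -704 / 1086.7198 = -0.6478
t = r·√(n−2)/√(1−r²) = -0.6478·√4 / √(1−0.419645) = -1.295600 / 0.761810 = -1.701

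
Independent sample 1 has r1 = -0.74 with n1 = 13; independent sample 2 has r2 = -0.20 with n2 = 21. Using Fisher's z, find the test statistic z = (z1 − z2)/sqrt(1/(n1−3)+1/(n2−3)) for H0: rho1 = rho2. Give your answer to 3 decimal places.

z1 = atanh(-0.74) = -0.950479,  z2 = atanh(-0.20) = -0.202733
SE = √(1/(n1−3) + 1/(n2−3)) = √(1/10 + 1/18) = √(0.1000000 + 0.0555556) = √0.1555556 = 0.394405
z = (z1 − z2)/SE = (-0.950479 − (-0.202733)) / 0.394405 = -0.747746 / 0.394405 = -1.896

-1.896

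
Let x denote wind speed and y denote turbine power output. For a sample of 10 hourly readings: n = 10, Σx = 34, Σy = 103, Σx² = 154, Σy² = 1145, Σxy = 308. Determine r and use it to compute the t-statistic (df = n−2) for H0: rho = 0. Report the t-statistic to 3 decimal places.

-3.136

Numerator: nΣxy − (Σx)(Σy) = 10·308 − (34)(103) = -422
Denominator: √[(nΣx²−(Σx)²)(nΣy²−(Σy)²)]
  nΣx²−(Σx)² = 10·154 − 1156 = 384;  nΣy²−(Σy)² = 10·1145 − 10609 = 841
  √(384·841) = √322944 = 568.2816
r = -422 / 568.2816 = -0.7426
t = r·√(n−2)/√(1−r²) = -0.7426·√8 / √(1−0.551455) = -2.100390 / 0.669735 = -3.136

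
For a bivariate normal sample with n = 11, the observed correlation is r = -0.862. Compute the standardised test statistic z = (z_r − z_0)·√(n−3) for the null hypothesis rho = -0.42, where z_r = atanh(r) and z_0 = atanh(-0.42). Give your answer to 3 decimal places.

-2.414

Fisher z: atanh(-0.862) = -1.301076, atanh(-0.42) = -0.447692
z = (z_r − z_0)·√(n−3) = (-1.301076 − (-0.447692))·√8 = -0.853384 · 2.828427 = -2.414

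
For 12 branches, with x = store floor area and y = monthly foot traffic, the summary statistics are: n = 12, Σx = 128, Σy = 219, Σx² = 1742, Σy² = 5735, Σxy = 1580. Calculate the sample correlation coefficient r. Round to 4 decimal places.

-0.9343

Numerator: nΣxy − (Σx)(Σy) = 12·1580 − (128)(219) = -9072
Denominator: √[(nΣx²−(Σx)²)(nΣy²−(Σy)²)]
  nΣx²−(Σx)² = 12·1742 − 16384 = 4520;  nΣy²−(Σy)² = 12·5735 − 47961 = 20859
  √(4520·20859) = √94282680 = 9709.9269
r = -9072 / 9709.9269 = -0.9343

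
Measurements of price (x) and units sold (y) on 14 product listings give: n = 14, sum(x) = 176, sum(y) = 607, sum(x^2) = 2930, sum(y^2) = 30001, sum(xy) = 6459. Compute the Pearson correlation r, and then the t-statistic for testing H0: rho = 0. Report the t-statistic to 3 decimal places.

Numerator: nΣxy − (Σx)(Σy) = 14·6459 − (176)(607) = -16406
Denominator: √[(nΣx²−(Σx)²)(nΣy²−(Σy)²)]
  nΣx²−(Σx)² = 14·2930 − 30976 = 10044;  nΣy²−(Σy)² = 14·30001 − 368449 = 51565
  √(10044·51565) = √517918860 = 22757.8307
r = -16406 / 22757.8307 = -0.7209
t = r·√(n−2)/√(1−r²) = -0.7209·√12 / √(1−0.519697) = -2.497271 / 0.693039 = -3.603

-3.603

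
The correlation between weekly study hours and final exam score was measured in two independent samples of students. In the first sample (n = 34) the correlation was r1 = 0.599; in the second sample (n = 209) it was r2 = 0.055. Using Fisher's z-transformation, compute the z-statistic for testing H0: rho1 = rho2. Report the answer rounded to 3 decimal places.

3.304

Fisher z-transforms: z1 = atanh(0.599) = 0.691586, z2 = atanh(0.055) = 0.055056; difference d = 0.636530
Var(d) = 1/31 + 1/206 = 0.0322581 + 0.0048544 = 0.0371125
z = d/√Var(d) = 0.636530 / √0.0371125 = 0.636530 / 0.192646 = 3.304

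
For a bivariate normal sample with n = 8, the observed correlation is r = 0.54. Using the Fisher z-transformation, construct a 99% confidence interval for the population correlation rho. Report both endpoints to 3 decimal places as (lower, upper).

z_r = atanh(0.54) = 0.604156;  SE = 1/√(n−3) = 1/√5 = 0.447214
z-limits: 0.604156 ± 2.576·0.447214 = 0.604156 ± 1.152023 = [-0.547867, 1.756179]
ρ-limits: (tanh -0.547867, tanh 1.756179) = (-0.499, 0.942)

(-0.499, 0.942)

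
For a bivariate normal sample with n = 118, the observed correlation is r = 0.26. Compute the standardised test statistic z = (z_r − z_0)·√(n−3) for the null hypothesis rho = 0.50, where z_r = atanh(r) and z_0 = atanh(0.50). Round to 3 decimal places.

-3.037

Fisher z: atanh(0.26) = 0.266108, atanh(0.50) = 0.549306
z = (z_r − z_0)·√(n−3) = (0.266108 − 0.549306)·√115 = -0.283198 · 10.723805 = -3.037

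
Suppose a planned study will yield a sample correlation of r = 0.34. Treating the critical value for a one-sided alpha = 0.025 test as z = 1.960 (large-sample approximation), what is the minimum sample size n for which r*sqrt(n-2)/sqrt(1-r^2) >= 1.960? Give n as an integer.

32

Need r·√(n−2)/√(1−r²) ≥ 1.960
√(n−2) ≥ 1.960·√(1−0.1156) / 0.34 = 1.960·0.940425 / 0.34 = 5.4213
n−2 ≥ 29.3905  ⇒  n ≥ 31.3905
Smallest integer n = 32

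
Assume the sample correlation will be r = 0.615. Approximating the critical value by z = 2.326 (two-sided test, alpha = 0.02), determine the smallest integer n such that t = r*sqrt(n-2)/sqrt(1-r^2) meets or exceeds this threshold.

11

r√(n−2)/√(1−r²) ≥ 2.326  ⇔  n−2 ≥ (2.326)²·(1−r²)/r²
(1−r²)/r² = (1−0.378225)/0.378225 = 1.6439
n ≥ 2 + 5.410276·1.6439 = 2 + 8.8940 = 10.8940
⌈10.8940⌉ = 11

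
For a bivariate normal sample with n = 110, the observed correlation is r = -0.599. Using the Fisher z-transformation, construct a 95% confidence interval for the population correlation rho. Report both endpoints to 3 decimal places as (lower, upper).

Fisher z: z_r = atanh(r) = ½·ln((1+(-0.599))/(1−(-0.599))) = -0.691586
SE(z) = 1/√(n−3) = 1/√107 = 0.096674
95% ⇒ z* = 1.960; margin = 1.960·0.096674 = 0.189481
CI on z-scale: (-0.881067, -0.502105)
Back-transform: tanh(-0.881067) = -0.706953, tanh(-0.502105) = -0.463771

(-0.707, -0.464)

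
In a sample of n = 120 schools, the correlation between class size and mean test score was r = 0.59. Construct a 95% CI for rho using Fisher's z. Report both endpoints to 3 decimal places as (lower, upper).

(0.459, 0.696)

z_r = atanh(0.59) = 0.677666;  SE = 1/√(n−3) = 1/√117 = 0.092450
z-limits: 0.677666 ± 1.960·0.092450 = 0.677666 ± 0.181202 = [0.496464, 0.858868]
ρ-limits: (tanh 0.496464, tanh 0.858868) = (0.459, 0.696)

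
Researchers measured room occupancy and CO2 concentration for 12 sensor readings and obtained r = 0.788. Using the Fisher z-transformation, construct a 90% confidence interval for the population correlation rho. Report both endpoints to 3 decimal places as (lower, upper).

Fisher z: z_r = atanh(r) = ½·ln((1+0.788)/(1−0.788)) = 1.066133
SE(z) = 1/√(n−3) = 1/√9 = 0.333333
90% ⇒ z* = 1.645; margin = 1.645·0.333333 = 0.548333
CI on z-scale: (0.517800, 1.614466)
Back-transform: tanh(0.517800) = 0.476000, tanh(1.614466) = 0.923817

(0.476, 0.924)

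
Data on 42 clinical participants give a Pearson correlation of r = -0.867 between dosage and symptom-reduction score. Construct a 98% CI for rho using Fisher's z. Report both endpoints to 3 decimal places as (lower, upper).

(-0.935, -0.739)

Fisher z: z_r = atanh(r) = ½·ln((1+(-0.867))/(1−(-0.867))) = -1.320870
SE(z) = 1/√(n−3) = 1/√39 = 0.160128
98% ⇒ z* = 2.326; margin = 2.326·0.160128 = 0.372458
CI on z-scale: (-1.693328, -0.948412)
Back-transform: tanh(-1.693328) = -0.934570, tanh(-0.948412) = -0.739063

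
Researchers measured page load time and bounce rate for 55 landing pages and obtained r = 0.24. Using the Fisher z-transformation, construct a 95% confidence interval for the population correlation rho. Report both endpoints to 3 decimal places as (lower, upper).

(-0.027, 0.475)

z_r = atanh(0.24) = 0.244774;  SE = 1/√(n−3) = 1/√52 = 0.138675
z-limits: 0.244774 ± 1.960·0.138675 = 0.244774 ± 0.271803 = [-0.027029, 0.516577]
ρ-limits: (tanh -0.027029, tanh 0.516577) = (-0.027, 0.475)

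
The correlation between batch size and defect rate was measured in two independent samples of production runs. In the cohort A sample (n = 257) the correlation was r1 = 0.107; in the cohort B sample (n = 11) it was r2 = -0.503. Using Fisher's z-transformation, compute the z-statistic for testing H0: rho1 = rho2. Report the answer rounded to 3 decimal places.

1.840

Fisher z-transforms: z1 = atanh(0.107) = 0.107411, z2 = atanh(-0.503) = -0.553314; difference d = 0.660725
Var(d) = 1/254 + 1/8 = 0.0039370 + 0.1250000 = 0.1289370
z = d/√Var(d) = 0.660725 / √0.1289370 = 0.660725 / 0.359078 = 1.840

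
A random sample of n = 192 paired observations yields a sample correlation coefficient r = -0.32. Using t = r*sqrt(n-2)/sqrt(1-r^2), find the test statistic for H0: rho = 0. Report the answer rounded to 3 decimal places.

1 − r² = 1 − 0.1024 = 0.8976;  √(1−r²) = 0.947418
√(n−2) = √190 = 13.784049
t = r·√(n−2)/√(1−r²) = -0.32 · 13.784049 / 0.947418 = -4.656

-4.656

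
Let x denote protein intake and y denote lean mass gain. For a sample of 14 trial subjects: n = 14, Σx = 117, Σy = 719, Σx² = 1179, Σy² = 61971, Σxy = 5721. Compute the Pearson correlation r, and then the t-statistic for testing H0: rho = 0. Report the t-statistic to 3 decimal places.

-0.448

Numerator: nΣxy − (Σx)(Σy) = 14·5721 − (117)(719) = -4029
Denominator: √[(nΣx²−(Σx)²)(nΣy²−(Σy)²)]
  nΣx²−(Σx)² = 14·1179 − 13689 = 2817;  nΣy²−(Σy)² = 14·61971 − 516961 = 350633
  √(2817·350633) = √987733161 = 31428.2224
r = -4029 / 31428.2224 = -0.1282
t = r·√(n−2)/√(1−r²) = -0.1282·√12 / √(1−0.016435) = -0.444098 / 0.991748 = -0.448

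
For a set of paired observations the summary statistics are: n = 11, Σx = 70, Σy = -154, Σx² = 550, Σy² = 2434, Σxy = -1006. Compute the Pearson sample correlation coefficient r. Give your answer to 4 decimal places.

-0.1525

Numerator: nΣxy − (Σx)(Σy) = 11·(-1006) − (70)(-154) = -286
Denominator: √[(nΣx²−(Σx)²)(nΣy²−(Σy)²)]
  nΣx²−(Σx)² = 11·550 − 4900 = 1150;  nΣy²−(Σy)² = 11·2434 − 23716 = 3058
  √(1150·3058) = √3516700 = 1875.2866
r = -286 / 1875.2866 = -0.1525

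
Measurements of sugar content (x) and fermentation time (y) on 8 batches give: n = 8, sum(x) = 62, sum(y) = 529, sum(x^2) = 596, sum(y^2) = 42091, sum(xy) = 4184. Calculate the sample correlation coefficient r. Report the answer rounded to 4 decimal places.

0.0930

Numerator: nΣxy − (Σx)(Σy) = 8·4184 − (62)(529) = 674
Denominator: √[(nΣx²−(Σx)²)(nΣy²−(Σy)²)]
  nΣx²−(Σx)² = 8·596 − 3844 = 924;  nΣy²−(Σy)² = 8·42091 − 279841 = 56887
  √(924·56887) = √52563588 = 7250.0750
r = 674 / 7250.0750 = 0.0930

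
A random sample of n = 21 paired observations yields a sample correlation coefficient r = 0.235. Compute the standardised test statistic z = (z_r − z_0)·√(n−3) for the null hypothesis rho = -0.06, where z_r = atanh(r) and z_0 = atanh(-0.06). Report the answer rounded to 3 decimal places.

1.271

Fisher z: atanh(0.235) = 0.239475, atanh(-0.06) = -0.060072
z = (z_r − z_0)·√(n−3) = (0.239475 − (-0.060072))·√18 = 0.299547 · 4.242641 = 1.271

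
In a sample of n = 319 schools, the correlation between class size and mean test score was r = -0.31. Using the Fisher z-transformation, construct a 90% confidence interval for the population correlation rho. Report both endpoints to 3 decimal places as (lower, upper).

Fisher z: z_r = atanh(r) = ½·ln((1+(-0.31))/(1−(-0.31))) = -0.320545
SE(z) = 1/√(n−3) = 1/√316 = 0.056254
90% ⇒ z* = 1.645; margin = 1.645·0.056254 = 0.092538
CI on z-scale: (-0.413083, -0.228007)
Back-transform: tanh(-0.413083) = -0.391087, tanh(-0.228007) = -0.224136

(-0.391, -0.224)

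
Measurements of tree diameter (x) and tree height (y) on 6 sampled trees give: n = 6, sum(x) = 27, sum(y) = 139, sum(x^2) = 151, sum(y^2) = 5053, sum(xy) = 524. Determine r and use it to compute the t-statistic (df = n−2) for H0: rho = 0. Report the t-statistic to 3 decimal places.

Numerator: nΣxy − (Σx)(Σy) = 6·524 − (27)(139) = -609
Denominator: √[(nΣx²−(Σx)²)(nΣy²−(Σy)²)]
  nΣx²−(Σx)² = 6·151 − 729 = 177;  nΣy²−(Σy)² = 6·5053 − 19321 = 10997
  √(177·10997) = √1946469 = 1395.1591
r = -609 / 1395.1591 = -0.4365
t = r·√(n−2)/√(1−r²) = -0.4365·√4 / √(1−0.190532) = -0.873000 / 0.899704 = -0.970

-0.970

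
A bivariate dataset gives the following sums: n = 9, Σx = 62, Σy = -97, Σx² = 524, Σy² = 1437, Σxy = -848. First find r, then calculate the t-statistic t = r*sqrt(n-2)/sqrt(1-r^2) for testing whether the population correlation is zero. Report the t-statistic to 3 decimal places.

S_xy = nΣxy − ΣxΣy = 9·(-848) − 62·(-97) = -7632 − (-6014) = -1618
S_xx = nΣx² − (Σx)² = 9·524 − 62² = 4716 − 3844 = 872
S_yy = nΣy² − (Σy)² = 9·1437 − (-97)² = 12933 − 9409 = 3524
r = S_xy / √(S_xx·S_yy) = -1618 / √(872·3524) = -1618 / √3072928 = -1618 / 1752.9769 = -0.9230
t = r·√(n−2)/√(1−r²) = -0.9230·√7 / √(1−0.851929) = -2.442028 / 0.384800 = -6.346

-6.346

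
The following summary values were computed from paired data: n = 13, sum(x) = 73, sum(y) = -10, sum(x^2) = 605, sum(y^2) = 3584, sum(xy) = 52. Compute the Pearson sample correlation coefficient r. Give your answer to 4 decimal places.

0.1295

Numerator: nΣxy − (Σx)(Σy) = 13·52 − (73)(-10) = 1406
Denominator: √[(nΣx²−(Σx)²)(nΣy²−(Σy)²)]
  nΣx²−(Σx)² = 13·605 − 5329 = 2536;  nΣy²−(Σy)² = 13·3584 − 100 = 46492
  √(2536·46492) = √117903712 = 10858.3476
r = 1406 / 10858.3476 = 0.1295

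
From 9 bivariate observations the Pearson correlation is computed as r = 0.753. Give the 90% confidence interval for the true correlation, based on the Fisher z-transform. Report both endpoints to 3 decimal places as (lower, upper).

z_r = atanh(0.753) = 0.979848;  SE = 1/√(n−3) = 1/√6 = 0.408248
z-limits: 0.979848 ± 1.645·0.408248 = 0.979848 ± 0.671568 = [0.308280, 1.651416]
ρ-limits: (tanh 0.308280, tanh 1.651416) = (0.299, 0.929)

(0.299, 0.929)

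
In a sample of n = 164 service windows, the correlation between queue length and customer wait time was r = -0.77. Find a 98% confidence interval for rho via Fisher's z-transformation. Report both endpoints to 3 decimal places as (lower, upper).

(-0.835, -0.684)

Fisher z: z_r = atanh(r) = ½·ln((1+(-0.77))/(1−(-0.77))) = -1.020328
SE(z) = 1/√(n−3) = 1/√161 = 0.078811
98% ⇒ z* = 2.326; margin = 2.326·0.078811 = 0.183314
CI on z-scale: (-1.203642, -0.837014)
Back-transform: tanh(-1.203642) = -0.834762, tanh(-0.837014) = -0.684224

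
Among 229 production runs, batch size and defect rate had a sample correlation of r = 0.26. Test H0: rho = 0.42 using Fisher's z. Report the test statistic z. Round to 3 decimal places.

-2.730

z_r = atanh(0.26) = 0.266108,  z_0 = atanh(0.42) = 0.447692
SE = 1/√(n−3) = 1/√226 = 0.066519
z = (z_r − z_0)/SE = (0.266108 − 0.447692) / 0.066519 = -0.181584 / 0.066519 = -2.730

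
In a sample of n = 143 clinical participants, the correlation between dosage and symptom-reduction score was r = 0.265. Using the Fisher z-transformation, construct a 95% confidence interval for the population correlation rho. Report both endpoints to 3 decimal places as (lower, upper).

z_r = atanh(0.265) = 0.271478;  SE = 1/√(n−3) = 1/√140 = 0.084515
z-limits: 0.271478 ± 1.960·0.084515 = 0.271478 ± 0.165649 = [0.105829, 0.437127]
ρ-limits: (tanh 0.105829, tanh 0.437127) = (0.105, 0.411)

(0.105, 0.411)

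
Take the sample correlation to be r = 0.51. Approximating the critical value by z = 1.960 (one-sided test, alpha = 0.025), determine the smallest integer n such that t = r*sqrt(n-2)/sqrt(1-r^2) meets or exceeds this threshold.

r√(n−2)/√(1−r²) ≥ 1.960  ⇔  n−2 ≥ (1.960)²·(1−r²)/r²
(1−r²)/r² = (1−0.2601)/0.2601 = 2.8447
n ≥ 2 + 3.8416·2.8447 = 2 + 10.9282 = 12.9282
⌈12.9282⌉ = 13

13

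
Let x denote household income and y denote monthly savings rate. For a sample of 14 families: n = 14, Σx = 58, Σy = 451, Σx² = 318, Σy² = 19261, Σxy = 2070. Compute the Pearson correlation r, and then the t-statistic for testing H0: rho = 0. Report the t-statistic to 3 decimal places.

1.221

S_xy = nΣxy − ΣxΣy = 14·2070 − 58·451 = 28980 − 26158 = 2822
S_xx = nΣx² − (Σx)² = 14·318 − 58² = 4452 − 3364 = 1088
S_yy = nΣy² − (Σy)² = 14·19261 − 451² = 269654 − 203401 = 66253
r = S_xy / √(S_xx·S_yy) = 2822 / √(1088·66253) = 2822 / √72083264 = 2822 / 8490.1863 = 0.3324
t = r·√(n−2)/√(1−r²) = 0.3324·√12 / √(1−0.110490) = 1.151467 / 0.943138 = 1.221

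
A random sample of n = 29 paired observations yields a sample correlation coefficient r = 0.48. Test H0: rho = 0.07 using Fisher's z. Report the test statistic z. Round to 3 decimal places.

z_r = atanh(0.48) = 0.522984,  z_0 = atanh(0.07) = 0.070115
SE = 1/√(n−3) = 1/√26 = 0.196116
z = (z_r − z_0)/SE = (0.522984 − 0.070115) / 0.196116 = 0.452869 / 0.196116 = 2.309

2.309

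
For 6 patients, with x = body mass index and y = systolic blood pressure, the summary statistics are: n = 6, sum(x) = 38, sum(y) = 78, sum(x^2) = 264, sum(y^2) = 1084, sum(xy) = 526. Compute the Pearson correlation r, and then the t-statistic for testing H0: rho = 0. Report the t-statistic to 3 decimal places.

2.593

Numerator: nΣxy − (Σx)(Σy) = 6·526 − (38)(78) = 192
Denominator: √[(nΣx²−(Σx)²)(nΣy²−(Σy)²)]
  nΣx²−(Σx)² = 6·264 − 1444 = 140;  nΣy²−(Σy)² = 6·1084 − 6084 = 420
  √(140·420) = √58800 = 242.4871
r = 192 / 242.4871 = 0.7918
t = r·√(n−2)/√(1−r²) = 0.7918·√4 / √(1−0.626947) = 1.583600 / 0.610781 = 2.593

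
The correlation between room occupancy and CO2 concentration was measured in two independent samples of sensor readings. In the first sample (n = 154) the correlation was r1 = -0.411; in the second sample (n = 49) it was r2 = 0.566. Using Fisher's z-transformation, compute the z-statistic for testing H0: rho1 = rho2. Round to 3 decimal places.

-6.404

z1 = atanh(-0.411) = -0.436814,  z2 = atanh(0.566) = 0.641618
SE = √(1/(n1−3) + 1/(n2−3)) = √(1/151 + 1/46) = √(0.0066225 + 0.0217391) = √0.0283616 = 0.168409
z = (z1 − z2)/SE = (-0.436814 − 0.641618) / 0.168409 = -1.078432 / 0.168409 = -6.404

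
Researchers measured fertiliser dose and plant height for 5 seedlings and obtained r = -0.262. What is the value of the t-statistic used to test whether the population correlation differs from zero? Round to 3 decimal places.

1 − r² = 1 − 0.068644 = 0.931356;  √(1−r²) = 0.965068
√(n−2) = √3 = 1.732051
t = r·√(n−2)/√(1−r²) = -0.262 · 1.732051 / 0.965068 = -0.470

-0.470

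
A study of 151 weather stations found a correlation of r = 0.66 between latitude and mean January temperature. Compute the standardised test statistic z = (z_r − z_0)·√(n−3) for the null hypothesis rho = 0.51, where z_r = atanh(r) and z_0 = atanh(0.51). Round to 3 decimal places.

2.799

Fisher z: atanh(0.66) = 0.792814, atanh(0.51) = 0.562730
z = (z_r − z_0)·√(n−3) = (0.792814 − 0.562730)·√148 = 0.230084 · 12.165525 = 2.799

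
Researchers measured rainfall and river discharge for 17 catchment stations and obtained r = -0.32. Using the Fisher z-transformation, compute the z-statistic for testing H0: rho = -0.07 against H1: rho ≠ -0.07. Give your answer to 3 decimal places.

-0.979

z_r = atanh(-0.32) = -0.331647,  z_0 = atanh(-0.07) = -0.070115
SE = 1/√(n−3) = 1/√14 = 0.267261
z = (z_r − z_0)/SE = (-0.331647 − (-0.070115)) / 0.267261 = -0.261532 / 0.267261 = -0.979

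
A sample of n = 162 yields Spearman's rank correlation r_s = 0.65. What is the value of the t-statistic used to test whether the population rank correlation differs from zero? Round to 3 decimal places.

10.819

t = r_s·√(n−2) / √(1−r_s²) with r_s = 0.65, n = 162
  = 0.65·√160 / √(1 − 0.4225)
  = 0.65·12.649111 / 0.759934
  = 8.221922 / 0.759934 = 10.819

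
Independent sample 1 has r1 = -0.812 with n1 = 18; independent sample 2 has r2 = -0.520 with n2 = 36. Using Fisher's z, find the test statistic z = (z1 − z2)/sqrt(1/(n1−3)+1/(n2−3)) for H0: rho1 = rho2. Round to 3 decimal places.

-1.787

Fisher z-transforms: z1 = atanh(-0.812) = -1.132872, z2 = atanh(-0.520) = -0.576340; difference d = -0.556532
Var(d) = 1/15 + 1/33 = 0.0666667 + 0.0303030 = 0.0969697
z = d/√Var(d) = -0.556532 / √0.0969697 = -0.556532 / 0.311400 = -1.787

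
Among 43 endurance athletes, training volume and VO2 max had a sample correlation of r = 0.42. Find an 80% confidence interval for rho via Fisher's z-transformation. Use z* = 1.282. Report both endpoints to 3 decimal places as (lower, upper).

(0.240, 0.572)

Fisher z: z_r = atanh(r) = ½·ln((1+0.42)/(1−0.42)) = 0.447692
SE(z) = 1/√(n−3) = 1/√40 = 0.158114
80% ⇒ z* = 1.282; margin = 1.282·0.158114 = 0.202702
CI on z-scale: (0.244990, 0.650394)
Back-transform: tanh(0.244990) = 0.240203, tanh(0.650394) = 0.571935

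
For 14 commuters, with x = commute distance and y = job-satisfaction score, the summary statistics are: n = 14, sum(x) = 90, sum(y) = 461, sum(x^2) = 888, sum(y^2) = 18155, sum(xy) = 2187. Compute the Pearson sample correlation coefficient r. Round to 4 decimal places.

S_xy = nΣxy − ΣxΣy = 14·2187 − 90·461 = 30618 − 41490 = -10872
S_xx = nΣx² − (Σx)² = 14·888 − 90² = 12432 − 8100 = 4332
S_yy = nΣy² − (Σy)² = 14·18155 − 461² = 254170 − 212521 = 41649
r = S_xy / √(S_xx·S_yy) = -10872 / √(4332·41649) = -10872 / √180423468 = -10872 / 13432.1803 = -0.8094

-0.8094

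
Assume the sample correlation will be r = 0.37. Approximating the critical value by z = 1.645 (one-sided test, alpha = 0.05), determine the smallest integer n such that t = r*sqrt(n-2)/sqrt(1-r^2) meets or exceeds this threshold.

Need r·√(n−2)/√(1−r²) ≥ 1.645
√(n−2) ≥ 1.645·√(1−0.1369) / 0.37 = 1.645·0.929032 / 0.37 = 4.1304
n−2 ≥ 17.0602  ⇒  n ≥ 19.0602
Smallest integer n = 20

20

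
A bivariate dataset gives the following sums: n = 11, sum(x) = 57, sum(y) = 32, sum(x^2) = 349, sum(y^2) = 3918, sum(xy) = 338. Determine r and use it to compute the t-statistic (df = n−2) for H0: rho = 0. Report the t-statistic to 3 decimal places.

1.233

Numerator: nΣxy − (Σx)(Σy) = 11·338 − (57)(32) = 1894
Denominator: √[(nΣx²−(Σx)²)(nΣy²−(Σy)²)]
  nΣx²−(Σx)² = 11·349 − 3249 = 590;  nΣy²−(Σy)² = 11·3918 − 1024 = 42074
  √(590·42074) = √24823660 = 4982.3348
r = 1894 / 4982.3348 = 0.3801
t = r·√(n−2)/√(1−r²) = 0.3801·√9 / √(1−0.144476) = 1.140300 / 0.924945 = 1.233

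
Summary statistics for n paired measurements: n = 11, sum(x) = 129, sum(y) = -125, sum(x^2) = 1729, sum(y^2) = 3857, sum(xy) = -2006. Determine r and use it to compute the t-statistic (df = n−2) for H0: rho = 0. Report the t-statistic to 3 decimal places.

S_xy = nΣxy − ΣxΣy = 11·(-2006) − 129·(-125) = -22066 − (-16125) = -5941
S_xx = nΣx² − (Σx)² = 11·1729 − 129² = 19019 − 16641 = 2378
S_yy = nΣy² − (Σy)² = 11·3857 − (-125)² = 42427 − 15625 = 26802
r = S_xy / √(S_xx·S_yy) = -5941 / √(2378·26802) = -5941 / √63735156 = -5941 / 7983.4301 = -0.7442
t = r·√(n−2)/√(1−r²) = -0.7442·√9 / √(1−0.553834) = -2.232600 / 0.667957 = -3.342

-3.342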